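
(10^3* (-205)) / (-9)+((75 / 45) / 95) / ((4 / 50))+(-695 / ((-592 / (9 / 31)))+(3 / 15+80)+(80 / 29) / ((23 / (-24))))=239204366836139 / 10465870320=22855.66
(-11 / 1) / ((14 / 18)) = -99 / 7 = -14.14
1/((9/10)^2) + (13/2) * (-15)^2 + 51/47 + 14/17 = 189709925/129438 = 1465.64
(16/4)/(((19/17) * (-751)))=-68/14269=-0.00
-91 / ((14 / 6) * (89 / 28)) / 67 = -1092 / 5963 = -0.18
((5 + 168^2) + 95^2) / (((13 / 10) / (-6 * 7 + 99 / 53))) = -792392580 / 689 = -1150061.80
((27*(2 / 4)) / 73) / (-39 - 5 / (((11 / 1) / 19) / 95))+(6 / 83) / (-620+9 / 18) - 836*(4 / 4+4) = -197775692588479 / 47314755236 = -4180.00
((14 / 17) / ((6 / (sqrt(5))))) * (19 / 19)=7 * sqrt(5) / 51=0.31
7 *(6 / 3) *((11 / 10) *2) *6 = 924 / 5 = 184.80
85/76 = 1.12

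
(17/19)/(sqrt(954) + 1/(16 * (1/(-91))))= 1456/263701 + 768 * sqrt(106)/263701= 0.04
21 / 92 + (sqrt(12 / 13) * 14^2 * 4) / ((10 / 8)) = 21 / 92 + 6272 * sqrt(39) / 65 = 602.82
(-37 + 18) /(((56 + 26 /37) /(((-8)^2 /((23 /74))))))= -1664704 /24127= -69.00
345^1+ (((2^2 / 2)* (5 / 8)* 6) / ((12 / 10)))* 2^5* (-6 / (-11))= 4995 / 11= 454.09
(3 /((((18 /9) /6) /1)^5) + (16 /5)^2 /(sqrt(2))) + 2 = 128*sqrt(2) /25 + 731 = 738.24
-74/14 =-37/7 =-5.29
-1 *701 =-701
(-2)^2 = 4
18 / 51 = 6 / 17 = 0.35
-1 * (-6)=6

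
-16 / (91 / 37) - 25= -2867 / 91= -31.51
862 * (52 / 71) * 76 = 3406624 / 71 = 47980.62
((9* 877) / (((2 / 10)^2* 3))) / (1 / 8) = 526200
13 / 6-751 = -748.83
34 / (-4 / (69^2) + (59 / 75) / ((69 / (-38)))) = -674475 / 8611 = -78.33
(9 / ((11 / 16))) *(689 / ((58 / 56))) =2778048 / 319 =8708.61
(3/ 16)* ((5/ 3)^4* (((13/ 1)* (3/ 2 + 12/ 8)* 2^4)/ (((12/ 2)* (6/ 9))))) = 8125/ 36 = 225.69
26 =26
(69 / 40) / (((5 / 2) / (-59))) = -4071 / 100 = -40.71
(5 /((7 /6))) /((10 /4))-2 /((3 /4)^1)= -20 /21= -0.95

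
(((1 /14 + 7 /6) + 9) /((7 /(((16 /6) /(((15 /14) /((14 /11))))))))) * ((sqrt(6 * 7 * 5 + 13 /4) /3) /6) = 344 * sqrt(853) /2673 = 3.76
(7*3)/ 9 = 7/ 3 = 2.33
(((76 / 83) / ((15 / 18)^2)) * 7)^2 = 366799104 / 4305625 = 85.19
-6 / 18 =-1 / 3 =-0.33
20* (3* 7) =420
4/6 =2/3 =0.67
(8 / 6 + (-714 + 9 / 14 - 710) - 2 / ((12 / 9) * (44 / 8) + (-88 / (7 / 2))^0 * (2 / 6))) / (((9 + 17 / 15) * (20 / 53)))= -72818131 / 195776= -371.95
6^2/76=9/19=0.47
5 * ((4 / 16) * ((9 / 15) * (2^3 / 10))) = 3 / 5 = 0.60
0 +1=1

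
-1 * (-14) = 14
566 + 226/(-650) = 183837/325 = 565.65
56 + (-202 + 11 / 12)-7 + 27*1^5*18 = 4007 / 12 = 333.92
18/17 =1.06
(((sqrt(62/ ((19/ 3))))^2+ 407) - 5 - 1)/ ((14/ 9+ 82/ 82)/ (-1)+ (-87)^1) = -70245/ 15314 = -4.59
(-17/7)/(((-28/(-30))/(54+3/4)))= -55845/392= -142.46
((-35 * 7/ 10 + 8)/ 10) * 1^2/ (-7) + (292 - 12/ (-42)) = 40953/ 140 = 292.52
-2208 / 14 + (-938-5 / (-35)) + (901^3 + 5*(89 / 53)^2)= 14382139934777 / 19663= 731431619.53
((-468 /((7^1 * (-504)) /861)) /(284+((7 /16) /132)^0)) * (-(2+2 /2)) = -1599 /1330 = -1.20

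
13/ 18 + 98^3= 16941469/ 18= 941192.72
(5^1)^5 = 3125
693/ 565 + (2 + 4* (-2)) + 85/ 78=-162341/ 44070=-3.68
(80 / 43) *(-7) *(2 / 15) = -1.74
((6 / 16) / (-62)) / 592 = -3 / 293632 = -0.00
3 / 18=1 / 6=0.17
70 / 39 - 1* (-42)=1708 / 39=43.79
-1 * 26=-26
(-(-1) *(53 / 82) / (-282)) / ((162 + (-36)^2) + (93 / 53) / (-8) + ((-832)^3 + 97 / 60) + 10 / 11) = 308990 / 77642657758582261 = 0.00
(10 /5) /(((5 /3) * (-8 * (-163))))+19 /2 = 30973 /3260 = 9.50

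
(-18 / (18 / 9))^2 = 81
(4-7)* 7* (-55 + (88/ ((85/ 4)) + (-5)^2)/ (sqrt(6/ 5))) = 1155-17339* sqrt(30)/ 170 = 596.36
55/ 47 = 1.17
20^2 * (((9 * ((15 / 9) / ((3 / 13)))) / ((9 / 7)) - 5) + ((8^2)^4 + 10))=60398177600 / 9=6710908622.22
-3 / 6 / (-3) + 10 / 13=73 / 78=0.94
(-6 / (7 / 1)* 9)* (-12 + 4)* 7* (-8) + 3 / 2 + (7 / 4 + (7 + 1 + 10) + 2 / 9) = -123643 / 36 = -3434.53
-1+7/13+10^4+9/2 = 260105/26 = 10004.04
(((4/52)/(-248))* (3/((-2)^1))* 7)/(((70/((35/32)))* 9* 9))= 7/11142144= 0.00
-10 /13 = -0.77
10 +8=18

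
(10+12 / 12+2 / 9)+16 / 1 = 245 / 9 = 27.22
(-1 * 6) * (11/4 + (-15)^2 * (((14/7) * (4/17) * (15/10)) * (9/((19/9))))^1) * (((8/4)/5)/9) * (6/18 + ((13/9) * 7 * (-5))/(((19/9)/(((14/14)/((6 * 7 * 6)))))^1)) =-143171539/3313980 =-43.20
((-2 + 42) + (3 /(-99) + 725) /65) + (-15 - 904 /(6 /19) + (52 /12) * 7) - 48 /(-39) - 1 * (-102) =-5776376 /2145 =-2692.95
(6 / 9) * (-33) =-22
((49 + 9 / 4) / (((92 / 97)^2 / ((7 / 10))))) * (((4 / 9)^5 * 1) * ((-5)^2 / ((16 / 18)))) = 67509575 / 3470769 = 19.45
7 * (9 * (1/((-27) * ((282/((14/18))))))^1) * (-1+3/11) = 196/41877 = 0.00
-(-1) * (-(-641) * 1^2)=641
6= 6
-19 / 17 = -1.12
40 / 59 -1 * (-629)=37151 / 59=629.68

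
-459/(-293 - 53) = 459/346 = 1.33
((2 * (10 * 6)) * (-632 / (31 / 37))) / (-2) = 1403040 / 31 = 45259.35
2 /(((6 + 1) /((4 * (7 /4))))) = 2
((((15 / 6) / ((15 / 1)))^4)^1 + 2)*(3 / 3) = 2593 / 1296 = 2.00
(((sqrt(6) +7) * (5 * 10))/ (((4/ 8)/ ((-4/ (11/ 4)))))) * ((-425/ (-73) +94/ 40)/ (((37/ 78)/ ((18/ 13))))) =-721586880/ 29711-103083840 * sqrt(6)/ 29711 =-32785.49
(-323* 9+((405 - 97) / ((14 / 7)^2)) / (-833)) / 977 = -345944 / 116263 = -2.98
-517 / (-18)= 517 / 18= 28.72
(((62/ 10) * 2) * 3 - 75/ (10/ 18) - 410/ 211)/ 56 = -105229/ 59080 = -1.78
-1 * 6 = -6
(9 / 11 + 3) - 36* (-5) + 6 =2088 / 11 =189.82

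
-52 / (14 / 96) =-2496 / 7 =-356.57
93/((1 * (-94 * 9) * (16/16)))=-31/282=-0.11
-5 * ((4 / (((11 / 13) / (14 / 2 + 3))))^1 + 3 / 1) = -2765 / 11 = -251.36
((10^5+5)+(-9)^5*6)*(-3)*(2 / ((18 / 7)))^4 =203515963 / 729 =279171.42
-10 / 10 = -1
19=19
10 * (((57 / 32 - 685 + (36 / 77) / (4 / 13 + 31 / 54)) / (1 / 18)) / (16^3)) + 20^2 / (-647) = -30940648417075 / 1010498306048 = -30.62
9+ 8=17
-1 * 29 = -29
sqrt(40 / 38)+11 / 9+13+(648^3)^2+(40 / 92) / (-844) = 2* sqrt(95) / 19+6467446303558540653779 / 87354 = 74037208411275279.25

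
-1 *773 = -773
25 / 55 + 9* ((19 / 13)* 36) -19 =65064 / 143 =454.99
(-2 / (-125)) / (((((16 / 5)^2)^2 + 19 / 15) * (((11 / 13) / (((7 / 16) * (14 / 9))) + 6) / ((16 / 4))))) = 12740 / 153017927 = 0.00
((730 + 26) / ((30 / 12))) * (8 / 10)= 6048 / 25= 241.92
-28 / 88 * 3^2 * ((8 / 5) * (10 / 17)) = -504 / 187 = -2.70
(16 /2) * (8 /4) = 16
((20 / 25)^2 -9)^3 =-9129329 / 15625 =-584.28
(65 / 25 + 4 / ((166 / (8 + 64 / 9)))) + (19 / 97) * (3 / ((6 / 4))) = 1215817 / 362295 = 3.36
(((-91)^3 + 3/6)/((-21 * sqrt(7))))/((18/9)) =6781.50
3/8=0.38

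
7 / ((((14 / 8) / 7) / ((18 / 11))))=45.82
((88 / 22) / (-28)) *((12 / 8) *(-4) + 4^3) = -58 / 7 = -8.29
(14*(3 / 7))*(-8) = -48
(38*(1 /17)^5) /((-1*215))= -38 /305269255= -0.00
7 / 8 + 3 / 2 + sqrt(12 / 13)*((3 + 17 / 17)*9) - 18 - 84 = -797 / 8 + 72*sqrt(39) / 13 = -65.04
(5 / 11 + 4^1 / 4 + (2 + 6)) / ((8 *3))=13 / 33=0.39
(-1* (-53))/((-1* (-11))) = 53/11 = 4.82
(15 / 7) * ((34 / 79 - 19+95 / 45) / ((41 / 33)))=-643610 / 22673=-28.39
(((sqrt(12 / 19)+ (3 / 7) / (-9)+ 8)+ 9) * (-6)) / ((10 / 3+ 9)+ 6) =-2136 / 385 - 36 * sqrt(57) / 1045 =-5.81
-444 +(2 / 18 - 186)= -629.89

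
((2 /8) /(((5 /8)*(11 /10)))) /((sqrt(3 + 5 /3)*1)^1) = 2*sqrt(42) /77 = 0.17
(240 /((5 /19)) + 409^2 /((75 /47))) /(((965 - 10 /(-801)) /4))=8469888276 /19324375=438.30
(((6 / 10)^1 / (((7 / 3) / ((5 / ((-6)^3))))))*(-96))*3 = 12 / 7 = 1.71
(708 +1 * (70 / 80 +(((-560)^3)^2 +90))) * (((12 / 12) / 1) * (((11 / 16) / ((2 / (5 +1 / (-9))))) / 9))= 3317118679267641479 / 576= 5758886595950766.46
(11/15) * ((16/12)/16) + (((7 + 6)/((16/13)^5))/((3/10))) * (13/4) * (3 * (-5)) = -747.96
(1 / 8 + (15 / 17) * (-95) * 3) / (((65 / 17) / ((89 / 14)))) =-3042287 / 7280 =-417.90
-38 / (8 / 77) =-1463 / 4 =-365.75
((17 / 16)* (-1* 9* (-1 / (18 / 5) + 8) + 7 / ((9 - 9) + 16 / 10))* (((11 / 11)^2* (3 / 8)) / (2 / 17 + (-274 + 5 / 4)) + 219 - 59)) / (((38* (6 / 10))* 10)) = -52543523653 / 1082084352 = -48.56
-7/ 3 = -2.33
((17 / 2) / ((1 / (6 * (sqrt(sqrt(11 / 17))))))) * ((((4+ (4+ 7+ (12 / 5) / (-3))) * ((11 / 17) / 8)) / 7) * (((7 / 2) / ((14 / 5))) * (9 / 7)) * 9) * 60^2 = 42701175 * 11^(1 / 4) * 17^(3 / 4) / 1666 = 390795.62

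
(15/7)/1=15/7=2.14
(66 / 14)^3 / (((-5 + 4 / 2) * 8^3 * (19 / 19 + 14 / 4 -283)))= 11979 / 48909056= 0.00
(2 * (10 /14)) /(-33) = -10 /231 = -0.04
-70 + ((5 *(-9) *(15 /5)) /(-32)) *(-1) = -2375 /32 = -74.22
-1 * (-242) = 242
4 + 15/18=29/6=4.83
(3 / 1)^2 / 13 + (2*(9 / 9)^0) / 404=1831 / 2626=0.70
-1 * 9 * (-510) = 4590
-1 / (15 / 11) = -11 / 15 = -0.73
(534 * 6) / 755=4.24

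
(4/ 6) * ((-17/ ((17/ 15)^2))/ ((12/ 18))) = -225/ 17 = -13.24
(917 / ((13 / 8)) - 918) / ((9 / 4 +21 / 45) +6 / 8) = -34485 / 338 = -102.03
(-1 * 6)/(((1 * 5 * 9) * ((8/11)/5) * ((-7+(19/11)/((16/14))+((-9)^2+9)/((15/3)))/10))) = -2420/3303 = -0.73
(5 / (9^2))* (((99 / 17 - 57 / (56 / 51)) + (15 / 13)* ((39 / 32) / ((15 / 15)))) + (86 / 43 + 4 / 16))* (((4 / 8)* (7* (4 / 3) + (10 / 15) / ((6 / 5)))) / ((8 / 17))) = -7989085 / 290304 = -27.52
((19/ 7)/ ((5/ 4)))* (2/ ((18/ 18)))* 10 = 304/ 7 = 43.43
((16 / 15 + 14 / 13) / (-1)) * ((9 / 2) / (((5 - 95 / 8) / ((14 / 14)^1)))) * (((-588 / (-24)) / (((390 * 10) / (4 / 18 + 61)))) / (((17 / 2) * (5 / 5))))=1025962 / 16160625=0.06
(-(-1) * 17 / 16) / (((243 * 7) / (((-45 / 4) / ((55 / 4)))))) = -17 / 33264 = -0.00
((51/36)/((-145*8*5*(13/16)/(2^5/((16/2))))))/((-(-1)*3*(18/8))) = -136/763425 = -0.00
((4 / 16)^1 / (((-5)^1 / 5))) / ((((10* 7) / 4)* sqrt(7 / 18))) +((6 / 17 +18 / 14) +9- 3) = 909 / 119- 3* sqrt(14) / 490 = 7.62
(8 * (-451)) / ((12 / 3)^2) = -451 / 2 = -225.50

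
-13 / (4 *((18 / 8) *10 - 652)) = 13 / 2518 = 0.01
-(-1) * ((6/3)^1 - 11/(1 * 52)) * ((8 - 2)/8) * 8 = 10.73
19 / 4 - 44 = -157 / 4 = -39.25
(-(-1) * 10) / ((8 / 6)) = 7.50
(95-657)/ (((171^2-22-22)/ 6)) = -3372/ 29197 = -0.12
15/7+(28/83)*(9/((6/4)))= 2421/581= 4.17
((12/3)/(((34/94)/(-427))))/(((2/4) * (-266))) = 11468/323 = 35.50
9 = 9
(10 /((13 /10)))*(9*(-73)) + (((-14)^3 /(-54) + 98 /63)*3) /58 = -17138509 /3393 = -5051.14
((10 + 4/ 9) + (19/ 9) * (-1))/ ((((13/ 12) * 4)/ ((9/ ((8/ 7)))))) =1575/ 104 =15.14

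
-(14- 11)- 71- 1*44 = -118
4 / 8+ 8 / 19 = 35 / 38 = 0.92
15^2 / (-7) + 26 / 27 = -5893 / 189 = -31.18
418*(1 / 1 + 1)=836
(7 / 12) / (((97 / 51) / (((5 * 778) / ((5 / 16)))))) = 370328 / 97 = 3817.81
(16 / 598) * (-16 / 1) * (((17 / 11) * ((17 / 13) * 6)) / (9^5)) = -73984 / 841586031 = -0.00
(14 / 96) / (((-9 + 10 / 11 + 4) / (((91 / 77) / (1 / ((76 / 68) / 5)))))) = -0.01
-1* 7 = -7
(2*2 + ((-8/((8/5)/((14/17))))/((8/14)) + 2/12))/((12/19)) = -2945/612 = -4.81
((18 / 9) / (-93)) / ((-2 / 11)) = 11 / 93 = 0.12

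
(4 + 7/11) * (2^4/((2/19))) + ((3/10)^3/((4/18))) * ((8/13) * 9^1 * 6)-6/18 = 37989638/53625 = 708.43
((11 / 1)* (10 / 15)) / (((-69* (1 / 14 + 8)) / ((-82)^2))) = -2070992 / 23391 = -88.54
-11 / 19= -0.58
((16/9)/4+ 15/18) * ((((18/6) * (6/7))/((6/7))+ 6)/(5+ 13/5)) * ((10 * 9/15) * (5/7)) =1725/266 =6.48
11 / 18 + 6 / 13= 251 / 234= 1.07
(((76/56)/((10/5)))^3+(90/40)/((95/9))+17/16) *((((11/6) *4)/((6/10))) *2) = 12143681/312816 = 38.82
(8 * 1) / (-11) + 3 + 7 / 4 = 177 / 44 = 4.02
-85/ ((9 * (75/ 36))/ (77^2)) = -403172/ 15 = -26878.13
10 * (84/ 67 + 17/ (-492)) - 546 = -533.81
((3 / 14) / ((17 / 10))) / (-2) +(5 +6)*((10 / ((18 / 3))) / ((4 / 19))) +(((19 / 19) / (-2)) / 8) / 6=994001 / 11424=87.01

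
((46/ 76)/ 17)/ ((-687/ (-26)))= 299/ 221901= 0.00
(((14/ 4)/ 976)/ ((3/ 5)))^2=1225/ 34292736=0.00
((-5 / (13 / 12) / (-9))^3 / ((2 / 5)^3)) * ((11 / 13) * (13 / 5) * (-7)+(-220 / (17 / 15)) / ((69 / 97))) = -607.50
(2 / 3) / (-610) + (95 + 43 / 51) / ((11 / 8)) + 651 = 41105296 / 57035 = 720.70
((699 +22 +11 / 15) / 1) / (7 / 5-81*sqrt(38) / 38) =-61.48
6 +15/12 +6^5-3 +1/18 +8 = 280379/36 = 7788.31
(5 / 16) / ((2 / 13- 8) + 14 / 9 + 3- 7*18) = -585 / 242032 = -0.00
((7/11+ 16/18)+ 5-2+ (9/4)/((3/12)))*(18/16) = 1339/88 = 15.22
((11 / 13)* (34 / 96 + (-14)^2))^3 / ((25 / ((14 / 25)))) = 5680807825 / 55296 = 102734.52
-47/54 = -0.87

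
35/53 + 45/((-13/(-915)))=2182730/689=3167.97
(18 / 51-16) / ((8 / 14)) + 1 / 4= -1845 / 68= -27.13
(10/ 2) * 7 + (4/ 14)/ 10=1226/ 35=35.03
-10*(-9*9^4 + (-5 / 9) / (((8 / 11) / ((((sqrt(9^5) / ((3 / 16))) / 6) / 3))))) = 591040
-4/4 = -1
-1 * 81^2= -6561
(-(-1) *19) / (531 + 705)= 19 / 1236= 0.02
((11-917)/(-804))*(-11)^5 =-24318701/134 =-181482.84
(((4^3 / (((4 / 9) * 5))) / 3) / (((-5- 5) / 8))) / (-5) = 192 / 125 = 1.54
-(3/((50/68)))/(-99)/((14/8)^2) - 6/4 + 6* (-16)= -7881787/80850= -97.49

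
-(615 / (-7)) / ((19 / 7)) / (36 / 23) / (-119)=-4715 / 27132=-0.17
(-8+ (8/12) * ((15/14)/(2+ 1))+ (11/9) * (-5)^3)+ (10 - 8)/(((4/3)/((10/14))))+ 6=-153.47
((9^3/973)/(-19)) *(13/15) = -3159/92435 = -0.03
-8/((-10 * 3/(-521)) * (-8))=521/30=17.37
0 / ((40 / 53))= 0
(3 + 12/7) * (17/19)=561/133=4.22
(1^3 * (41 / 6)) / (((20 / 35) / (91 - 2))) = 25543 / 24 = 1064.29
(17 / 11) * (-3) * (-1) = 51 / 11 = 4.64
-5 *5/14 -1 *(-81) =1109/14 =79.21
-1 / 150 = -0.01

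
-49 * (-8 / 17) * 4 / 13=1568 / 221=7.10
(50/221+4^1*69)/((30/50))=305230/663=460.38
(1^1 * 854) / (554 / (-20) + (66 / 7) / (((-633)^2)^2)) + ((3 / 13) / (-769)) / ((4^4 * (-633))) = -1727593688480202782843467 / 56035532990251274560256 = -30.83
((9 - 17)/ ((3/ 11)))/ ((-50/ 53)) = 2332/ 75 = 31.09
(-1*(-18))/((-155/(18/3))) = -108/155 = -0.70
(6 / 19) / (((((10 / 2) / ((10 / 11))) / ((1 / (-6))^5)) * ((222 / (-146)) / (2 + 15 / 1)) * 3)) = 1241 / 45098856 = 0.00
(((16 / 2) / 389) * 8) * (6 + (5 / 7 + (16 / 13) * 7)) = 89280 / 35399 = 2.52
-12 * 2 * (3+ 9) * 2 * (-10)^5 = 57600000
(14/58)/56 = 1/232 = 0.00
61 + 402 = 463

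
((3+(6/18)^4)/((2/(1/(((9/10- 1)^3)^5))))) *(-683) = 83326000000000000000/81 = 1028716049382716049.38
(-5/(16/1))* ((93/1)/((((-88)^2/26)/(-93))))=562185/61952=9.07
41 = 41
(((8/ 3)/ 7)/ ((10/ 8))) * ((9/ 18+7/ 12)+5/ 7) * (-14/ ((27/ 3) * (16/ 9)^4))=-12231/ 143360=-0.09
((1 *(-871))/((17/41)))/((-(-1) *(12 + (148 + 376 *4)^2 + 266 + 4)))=-35711/46399562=-0.00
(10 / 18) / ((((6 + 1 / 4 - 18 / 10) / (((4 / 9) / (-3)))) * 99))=-400 / 2141073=-0.00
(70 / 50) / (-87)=-0.02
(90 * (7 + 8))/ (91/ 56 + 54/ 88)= 118800/ 197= 603.05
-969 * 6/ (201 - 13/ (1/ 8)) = -59.94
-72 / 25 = -2.88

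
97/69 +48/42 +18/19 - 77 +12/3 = -637838/9177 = -69.50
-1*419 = -419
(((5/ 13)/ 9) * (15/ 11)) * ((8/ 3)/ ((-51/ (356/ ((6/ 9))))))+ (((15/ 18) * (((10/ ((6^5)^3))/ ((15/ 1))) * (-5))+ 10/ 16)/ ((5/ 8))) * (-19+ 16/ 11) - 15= -43942430742044399/ 1285897159692288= -34.17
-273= -273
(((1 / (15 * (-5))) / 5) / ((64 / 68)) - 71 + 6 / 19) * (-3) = 212.06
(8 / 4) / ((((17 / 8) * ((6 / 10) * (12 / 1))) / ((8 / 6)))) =80 / 459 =0.17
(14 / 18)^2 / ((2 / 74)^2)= 67081 / 81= 828.16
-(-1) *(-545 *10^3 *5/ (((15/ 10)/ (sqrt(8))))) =-10900000 *sqrt(2)/ 3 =-5138309.28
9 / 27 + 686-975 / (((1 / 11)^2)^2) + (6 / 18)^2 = -128468597 / 9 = -14274288.56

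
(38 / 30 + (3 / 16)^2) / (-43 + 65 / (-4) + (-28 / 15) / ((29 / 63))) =-144971 / 7049664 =-0.02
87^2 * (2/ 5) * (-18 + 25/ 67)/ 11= -17877978/ 3685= -4851.55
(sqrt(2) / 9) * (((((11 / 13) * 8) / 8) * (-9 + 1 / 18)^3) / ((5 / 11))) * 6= -504967001 * sqrt(2) / 568620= -1255.90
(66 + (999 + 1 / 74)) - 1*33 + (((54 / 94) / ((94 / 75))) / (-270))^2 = 2981250874637 / 2888771152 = 1032.01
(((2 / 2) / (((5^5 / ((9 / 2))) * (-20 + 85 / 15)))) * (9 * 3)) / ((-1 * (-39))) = -243 / 3493750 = -0.00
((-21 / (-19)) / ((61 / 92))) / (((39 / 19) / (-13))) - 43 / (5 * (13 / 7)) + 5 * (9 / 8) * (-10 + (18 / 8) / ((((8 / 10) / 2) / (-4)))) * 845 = -154491.75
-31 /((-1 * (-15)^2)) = 31 /225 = 0.14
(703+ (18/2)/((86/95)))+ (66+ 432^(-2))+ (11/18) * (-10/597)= 1243908297709/1596941568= 778.93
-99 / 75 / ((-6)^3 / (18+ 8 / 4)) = 11 / 90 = 0.12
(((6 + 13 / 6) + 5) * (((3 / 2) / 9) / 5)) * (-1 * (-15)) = 79 / 12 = 6.58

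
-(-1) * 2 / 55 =2 / 55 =0.04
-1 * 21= -21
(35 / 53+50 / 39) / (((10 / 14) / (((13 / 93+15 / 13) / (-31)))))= -8791244 / 77469093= -0.11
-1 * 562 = -562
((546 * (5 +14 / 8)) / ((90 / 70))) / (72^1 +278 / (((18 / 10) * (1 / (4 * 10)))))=51597 / 112496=0.46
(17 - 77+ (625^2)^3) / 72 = 59604644775390565 / 72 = 827842288547091.18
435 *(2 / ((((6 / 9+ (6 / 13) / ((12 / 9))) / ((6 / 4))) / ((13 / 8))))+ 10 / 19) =13945665 / 6004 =2322.73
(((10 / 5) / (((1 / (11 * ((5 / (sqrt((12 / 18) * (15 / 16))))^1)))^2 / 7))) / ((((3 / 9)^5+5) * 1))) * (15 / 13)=15436575 / 988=15624.06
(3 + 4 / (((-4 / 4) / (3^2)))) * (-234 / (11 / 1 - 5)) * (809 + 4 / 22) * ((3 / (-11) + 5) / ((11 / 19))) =1028919996 / 121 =8503471.04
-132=-132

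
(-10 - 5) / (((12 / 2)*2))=-5 / 4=-1.25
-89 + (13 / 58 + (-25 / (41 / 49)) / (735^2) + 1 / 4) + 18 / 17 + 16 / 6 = -3023621305 / 35655732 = -84.80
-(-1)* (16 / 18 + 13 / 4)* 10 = 745 / 18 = 41.39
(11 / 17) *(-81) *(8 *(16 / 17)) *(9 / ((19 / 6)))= -6158592 / 5491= -1121.58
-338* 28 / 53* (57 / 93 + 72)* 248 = -170427712 / 53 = -3215617.21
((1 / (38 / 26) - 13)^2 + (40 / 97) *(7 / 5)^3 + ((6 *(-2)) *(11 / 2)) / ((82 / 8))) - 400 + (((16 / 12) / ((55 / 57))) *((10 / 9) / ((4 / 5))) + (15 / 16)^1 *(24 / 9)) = -1771058013413 / 7106700150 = -249.21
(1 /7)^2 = 1 /49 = 0.02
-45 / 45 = -1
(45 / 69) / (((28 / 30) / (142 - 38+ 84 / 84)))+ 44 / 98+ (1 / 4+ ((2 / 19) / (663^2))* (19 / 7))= 146772529957 / 1981577052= 74.07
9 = 9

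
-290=-290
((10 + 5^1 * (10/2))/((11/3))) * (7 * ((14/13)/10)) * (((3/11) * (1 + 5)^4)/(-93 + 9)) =-30.28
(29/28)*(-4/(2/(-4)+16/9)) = -522/161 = -3.24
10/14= 5/7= 0.71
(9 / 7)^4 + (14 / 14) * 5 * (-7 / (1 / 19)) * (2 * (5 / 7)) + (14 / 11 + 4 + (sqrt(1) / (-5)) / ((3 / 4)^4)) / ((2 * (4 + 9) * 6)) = -947.24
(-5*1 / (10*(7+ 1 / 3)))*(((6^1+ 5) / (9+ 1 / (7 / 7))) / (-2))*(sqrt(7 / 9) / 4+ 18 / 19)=sqrt(7) / 320+ 27 / 760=0.04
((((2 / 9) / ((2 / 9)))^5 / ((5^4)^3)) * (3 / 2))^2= 9 / 238418579101562500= 0.00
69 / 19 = 3.63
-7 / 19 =-0.37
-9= -9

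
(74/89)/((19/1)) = 74/1691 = 0.04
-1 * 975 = -975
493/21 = 23.48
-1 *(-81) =81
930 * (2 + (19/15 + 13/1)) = 15128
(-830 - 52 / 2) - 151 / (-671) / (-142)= -81561543 / 95282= -856.00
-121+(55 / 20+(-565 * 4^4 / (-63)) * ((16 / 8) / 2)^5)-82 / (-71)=38982695 / 17892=2178.78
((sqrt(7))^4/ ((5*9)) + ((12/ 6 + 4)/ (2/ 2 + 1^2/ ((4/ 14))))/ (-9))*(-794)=-100838/ 135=-746.95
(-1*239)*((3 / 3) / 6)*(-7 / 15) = 1673 / 90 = 18.59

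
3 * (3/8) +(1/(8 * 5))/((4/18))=99/80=1.24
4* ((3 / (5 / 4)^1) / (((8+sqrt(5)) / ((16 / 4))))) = 1536 / 295- 192* sqrt(5) / 295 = 3.75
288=288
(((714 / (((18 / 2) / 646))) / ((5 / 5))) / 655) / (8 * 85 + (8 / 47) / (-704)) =635901728 / 5526521235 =0.12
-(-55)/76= 0.72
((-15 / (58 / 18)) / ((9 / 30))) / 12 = -75 / 58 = -1.29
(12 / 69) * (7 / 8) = 7 / 46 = 0.15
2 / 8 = 0.25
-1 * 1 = -1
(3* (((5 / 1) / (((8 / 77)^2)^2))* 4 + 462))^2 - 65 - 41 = 279539423164835585 / 1048576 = 266589568295.32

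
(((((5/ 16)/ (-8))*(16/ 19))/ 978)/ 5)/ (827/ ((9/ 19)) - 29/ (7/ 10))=-0.00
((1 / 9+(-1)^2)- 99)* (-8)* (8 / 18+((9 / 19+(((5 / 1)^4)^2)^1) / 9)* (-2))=-104618341216 / 1539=-67978129.45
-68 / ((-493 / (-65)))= -260 / 29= -8.97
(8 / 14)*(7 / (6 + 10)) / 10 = 1 / 40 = 0.02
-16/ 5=-3.20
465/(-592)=-465/592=-0.79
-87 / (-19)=87 / 19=4.58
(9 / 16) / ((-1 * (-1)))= 0.56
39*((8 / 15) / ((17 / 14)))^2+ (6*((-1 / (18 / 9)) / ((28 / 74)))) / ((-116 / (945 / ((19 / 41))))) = 14035616251 / 95543400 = 146.90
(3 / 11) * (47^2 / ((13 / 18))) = 119286 / 143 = 834.17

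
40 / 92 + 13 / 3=329 / 69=4.77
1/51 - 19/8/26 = -761/10608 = -0.07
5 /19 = 0.26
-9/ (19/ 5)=-45/ 19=-2.37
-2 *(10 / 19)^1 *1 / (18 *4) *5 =-25 / 342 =-0.07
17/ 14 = 1.21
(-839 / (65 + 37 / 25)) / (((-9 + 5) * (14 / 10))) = 104875 / 46536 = 2.25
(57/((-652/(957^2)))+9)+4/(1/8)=-52176661/652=-80025.55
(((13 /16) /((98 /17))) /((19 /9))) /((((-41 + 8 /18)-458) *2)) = -17901 /267353408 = -0.00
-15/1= -15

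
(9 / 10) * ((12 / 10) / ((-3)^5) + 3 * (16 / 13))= 9707 / 2925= 3.32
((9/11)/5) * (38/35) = 342/1925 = 0.18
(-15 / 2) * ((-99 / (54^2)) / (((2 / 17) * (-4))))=-935 / 1728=-0.54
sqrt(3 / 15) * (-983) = -983 * sqrt(5) / 5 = -439.61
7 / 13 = 0.54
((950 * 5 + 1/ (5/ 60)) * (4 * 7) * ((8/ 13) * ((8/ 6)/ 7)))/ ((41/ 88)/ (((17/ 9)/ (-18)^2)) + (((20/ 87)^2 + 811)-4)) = 575159388672/ 32640918479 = 17.62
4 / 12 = 1 / 3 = 0.33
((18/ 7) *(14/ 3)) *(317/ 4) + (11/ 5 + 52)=5026/ 5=1005.20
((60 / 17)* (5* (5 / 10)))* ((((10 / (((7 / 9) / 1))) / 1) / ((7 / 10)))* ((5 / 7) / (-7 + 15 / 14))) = -1350000 / 69139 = -19.53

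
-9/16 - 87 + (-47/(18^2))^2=-1148719/13122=-87.54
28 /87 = 0.32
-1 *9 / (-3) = 3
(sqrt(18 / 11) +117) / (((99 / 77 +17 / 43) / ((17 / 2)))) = 15351* sqrt(22) / 11132 +598689 / 1012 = 598.06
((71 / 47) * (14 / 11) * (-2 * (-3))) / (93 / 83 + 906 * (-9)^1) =-165004 / 116616071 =-0.00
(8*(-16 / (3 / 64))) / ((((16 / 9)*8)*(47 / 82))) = -334.98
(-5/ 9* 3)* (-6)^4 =-2160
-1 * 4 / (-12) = 1 / 3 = 0.33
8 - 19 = -11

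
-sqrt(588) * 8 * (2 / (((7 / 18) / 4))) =-2304 * sqrt(3) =-3990.65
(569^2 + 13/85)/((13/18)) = 495354564/1105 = 448284.67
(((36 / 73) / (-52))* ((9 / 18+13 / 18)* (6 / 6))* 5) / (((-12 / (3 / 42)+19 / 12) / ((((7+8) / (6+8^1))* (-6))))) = -29700 / 13266071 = -0.00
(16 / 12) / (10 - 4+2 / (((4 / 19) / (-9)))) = -8 / 477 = -0.02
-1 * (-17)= 17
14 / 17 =0.82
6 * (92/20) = 138/5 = 27.60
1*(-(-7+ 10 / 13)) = 81 / 13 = 6.23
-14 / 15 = -0.93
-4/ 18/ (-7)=2/ 63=0.03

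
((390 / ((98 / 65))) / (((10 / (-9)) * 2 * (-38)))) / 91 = 1755 / 52136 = 0.03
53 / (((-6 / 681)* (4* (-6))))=12031 / 48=250.65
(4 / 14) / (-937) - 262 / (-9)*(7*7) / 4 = 356.61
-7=-7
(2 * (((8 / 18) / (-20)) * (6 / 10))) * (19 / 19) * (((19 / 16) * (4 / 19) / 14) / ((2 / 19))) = -0.00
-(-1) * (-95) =-95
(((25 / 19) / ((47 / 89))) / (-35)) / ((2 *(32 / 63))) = -4005 / 57152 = -0.07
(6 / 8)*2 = 3 / 2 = 1.50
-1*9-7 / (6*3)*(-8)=-53 / 9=-5.89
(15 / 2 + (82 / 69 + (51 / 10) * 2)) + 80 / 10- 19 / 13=228079 / 8970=25.43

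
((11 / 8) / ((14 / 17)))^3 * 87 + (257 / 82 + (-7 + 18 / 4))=23361865229 / 57602048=405.57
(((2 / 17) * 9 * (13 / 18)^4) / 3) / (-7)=-28561 / 2082024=-0.01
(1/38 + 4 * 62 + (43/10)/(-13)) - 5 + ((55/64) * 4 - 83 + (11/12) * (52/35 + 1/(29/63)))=400693973/2406768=166.49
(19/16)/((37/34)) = 323/296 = 1.09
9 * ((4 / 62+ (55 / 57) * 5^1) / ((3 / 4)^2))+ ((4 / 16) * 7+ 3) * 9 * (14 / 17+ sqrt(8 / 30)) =57 * sqrt(15) / 10+ 6814715 / 60078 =135.51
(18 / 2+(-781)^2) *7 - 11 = 4269779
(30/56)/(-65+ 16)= -15/1372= -0.01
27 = 27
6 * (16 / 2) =48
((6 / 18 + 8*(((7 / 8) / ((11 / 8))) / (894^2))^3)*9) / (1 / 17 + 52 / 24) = 481327691401840493519 / 357063352771953564396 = 1.35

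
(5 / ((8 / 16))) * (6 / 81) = 20 / 27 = 0.74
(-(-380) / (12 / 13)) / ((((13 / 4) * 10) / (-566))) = -21508 / 3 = -7169.33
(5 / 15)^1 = 1 / 3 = 0.33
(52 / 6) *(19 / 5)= 494 / 15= 32.93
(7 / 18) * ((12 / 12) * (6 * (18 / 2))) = 21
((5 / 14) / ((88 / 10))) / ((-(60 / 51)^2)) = -0.03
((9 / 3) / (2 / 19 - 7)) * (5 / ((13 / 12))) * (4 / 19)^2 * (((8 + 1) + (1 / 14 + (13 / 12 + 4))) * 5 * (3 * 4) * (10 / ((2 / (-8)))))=684864000 / 226499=3023.70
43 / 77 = 0.56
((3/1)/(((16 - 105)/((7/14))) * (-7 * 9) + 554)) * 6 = 9/5884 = 0.00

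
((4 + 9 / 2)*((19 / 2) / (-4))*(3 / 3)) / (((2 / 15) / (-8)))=4845 / 4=1211.25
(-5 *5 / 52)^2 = 625 / 2704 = 0.23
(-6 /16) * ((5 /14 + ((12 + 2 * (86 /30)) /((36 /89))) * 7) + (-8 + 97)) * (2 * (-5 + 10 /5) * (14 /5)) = 374449 /150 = 2496.33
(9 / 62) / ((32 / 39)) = 351 / 1984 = 0.18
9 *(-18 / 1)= -162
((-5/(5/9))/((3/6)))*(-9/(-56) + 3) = -1593/28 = -56.89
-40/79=-0.51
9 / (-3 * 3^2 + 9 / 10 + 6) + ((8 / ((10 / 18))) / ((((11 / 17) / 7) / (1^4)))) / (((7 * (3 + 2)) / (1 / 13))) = -25242 / 239525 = -0.11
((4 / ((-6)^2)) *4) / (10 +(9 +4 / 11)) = 44 / 1917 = 0.02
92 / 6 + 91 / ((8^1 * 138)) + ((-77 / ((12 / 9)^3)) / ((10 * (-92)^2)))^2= 452351699579841 / 29343455641600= 15.42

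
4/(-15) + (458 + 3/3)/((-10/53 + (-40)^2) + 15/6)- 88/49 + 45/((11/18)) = 6578550208/91546455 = 71.86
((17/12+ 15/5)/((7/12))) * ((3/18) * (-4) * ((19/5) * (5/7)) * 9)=-6042/49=-123.31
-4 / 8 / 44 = -1 / 88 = -0.01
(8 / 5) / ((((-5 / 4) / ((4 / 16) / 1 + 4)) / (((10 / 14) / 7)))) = -136 / 245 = -0.56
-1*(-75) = 75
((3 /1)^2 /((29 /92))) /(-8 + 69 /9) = -2484 /29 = -85.66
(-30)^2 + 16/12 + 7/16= 43285/48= 901.77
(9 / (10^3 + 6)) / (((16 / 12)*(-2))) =-27 / 8048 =-0.00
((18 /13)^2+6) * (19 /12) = 4237 /338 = 12.54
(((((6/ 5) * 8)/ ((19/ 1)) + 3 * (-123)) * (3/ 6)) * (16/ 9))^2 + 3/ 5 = 8714644639/ 81225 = 107290.18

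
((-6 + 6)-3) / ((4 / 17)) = -51 / 4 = -12.75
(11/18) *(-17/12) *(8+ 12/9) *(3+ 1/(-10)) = -37961/1620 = -23.43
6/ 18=1/ 3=0.33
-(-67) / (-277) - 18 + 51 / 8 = -11.87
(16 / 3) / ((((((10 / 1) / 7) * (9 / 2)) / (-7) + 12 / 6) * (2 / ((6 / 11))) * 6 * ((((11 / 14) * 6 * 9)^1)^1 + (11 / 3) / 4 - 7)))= 10976 / 1779899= 0.01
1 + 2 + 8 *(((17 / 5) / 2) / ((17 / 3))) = 27 / 5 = 5.40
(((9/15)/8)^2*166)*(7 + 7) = 5229/400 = 13.07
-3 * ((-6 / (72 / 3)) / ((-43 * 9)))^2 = -1 / 798768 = -0.00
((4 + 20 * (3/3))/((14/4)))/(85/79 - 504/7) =-3792/39221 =-0.10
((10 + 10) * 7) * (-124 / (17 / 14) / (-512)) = 7595 / 272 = 27.92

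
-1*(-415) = 415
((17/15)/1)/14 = 17/210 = 0.08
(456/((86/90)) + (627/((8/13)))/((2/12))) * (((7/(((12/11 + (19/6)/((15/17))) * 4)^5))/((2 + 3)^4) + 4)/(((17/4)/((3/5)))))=929152190990757043372787613/249659939324883671245280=3721.67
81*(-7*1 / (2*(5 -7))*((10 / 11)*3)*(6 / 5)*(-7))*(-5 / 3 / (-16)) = -59535 / 176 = -338.27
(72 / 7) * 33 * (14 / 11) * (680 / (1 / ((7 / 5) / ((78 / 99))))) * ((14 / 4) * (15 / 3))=118752480 / 13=9134806.15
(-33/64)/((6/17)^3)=-11.73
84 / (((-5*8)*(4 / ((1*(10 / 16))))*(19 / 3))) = -0.05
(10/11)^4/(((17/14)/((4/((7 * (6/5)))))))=200000/746691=0.27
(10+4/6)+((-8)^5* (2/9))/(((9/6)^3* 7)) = -506144/1701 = -297.56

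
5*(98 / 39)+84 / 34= 9968 / 663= 15.03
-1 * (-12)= 12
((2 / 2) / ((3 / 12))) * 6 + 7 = 31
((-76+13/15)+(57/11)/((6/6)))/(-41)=11542/6765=1.71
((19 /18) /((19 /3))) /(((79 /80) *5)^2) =0.01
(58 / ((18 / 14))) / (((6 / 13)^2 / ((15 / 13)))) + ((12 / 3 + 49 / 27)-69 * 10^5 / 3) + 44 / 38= -262171349 / 114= -2299748.68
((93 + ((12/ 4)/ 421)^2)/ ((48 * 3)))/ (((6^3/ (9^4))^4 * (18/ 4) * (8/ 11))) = 3902564973775941/ 23231332352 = 167987.14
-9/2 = -4.50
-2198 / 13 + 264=1234 / 13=94.92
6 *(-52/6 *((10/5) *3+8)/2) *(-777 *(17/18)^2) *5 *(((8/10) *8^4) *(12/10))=223197298688/45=4959939970.84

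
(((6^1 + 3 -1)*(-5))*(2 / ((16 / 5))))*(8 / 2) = -100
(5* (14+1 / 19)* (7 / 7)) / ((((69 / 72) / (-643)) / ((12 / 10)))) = -24722064 / 437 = -56572.23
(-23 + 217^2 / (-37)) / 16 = -11985 / 148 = -80.98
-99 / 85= -1.16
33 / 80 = 0.41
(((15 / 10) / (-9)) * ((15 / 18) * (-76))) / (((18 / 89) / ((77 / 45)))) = 130207 / 1458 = 89.31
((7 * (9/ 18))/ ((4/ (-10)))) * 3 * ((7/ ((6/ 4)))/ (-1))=245/ 2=122.50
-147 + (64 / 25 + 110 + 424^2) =4493539 / 25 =179741.56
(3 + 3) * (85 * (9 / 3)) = 1530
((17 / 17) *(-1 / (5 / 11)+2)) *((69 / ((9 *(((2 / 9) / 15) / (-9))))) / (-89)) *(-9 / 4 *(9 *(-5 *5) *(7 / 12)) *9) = -79224075 / 2848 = -27817.44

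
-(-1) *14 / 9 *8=112 / 9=12.44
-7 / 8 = -0.88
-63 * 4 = -252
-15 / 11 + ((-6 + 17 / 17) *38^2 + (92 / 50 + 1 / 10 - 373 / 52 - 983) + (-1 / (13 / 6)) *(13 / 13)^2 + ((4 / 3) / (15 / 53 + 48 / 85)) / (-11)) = -1345119140681 / 163835100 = -8210.20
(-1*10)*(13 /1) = -130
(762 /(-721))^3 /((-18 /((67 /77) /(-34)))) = -823449966 /490620217549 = -0.00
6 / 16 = 3 / 8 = 0.38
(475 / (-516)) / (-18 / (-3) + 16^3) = -475 / 2116632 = -0.00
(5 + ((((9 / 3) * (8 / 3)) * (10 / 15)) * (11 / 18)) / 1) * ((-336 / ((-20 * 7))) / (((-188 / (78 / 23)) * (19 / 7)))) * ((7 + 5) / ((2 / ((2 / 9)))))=-162344 / 924255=-0.18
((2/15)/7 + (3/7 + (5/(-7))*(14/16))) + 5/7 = 451/840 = 0.54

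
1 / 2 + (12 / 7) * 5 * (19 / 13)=2371 / 182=13.03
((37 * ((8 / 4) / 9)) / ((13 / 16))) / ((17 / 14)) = 16576 / 1989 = 8.33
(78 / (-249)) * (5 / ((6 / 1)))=-65 / 249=-0.26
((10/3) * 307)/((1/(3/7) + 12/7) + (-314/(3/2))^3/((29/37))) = -5608890/64147324183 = -0.00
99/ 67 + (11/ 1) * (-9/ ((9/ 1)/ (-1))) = 836/ 67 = 12.48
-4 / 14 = -0.29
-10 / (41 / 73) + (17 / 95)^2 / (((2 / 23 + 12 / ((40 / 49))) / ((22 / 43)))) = -17.80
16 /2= 8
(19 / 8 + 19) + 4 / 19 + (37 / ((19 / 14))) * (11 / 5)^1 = 61989 / 760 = 81.56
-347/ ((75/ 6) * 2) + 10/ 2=-222/ 25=-8.88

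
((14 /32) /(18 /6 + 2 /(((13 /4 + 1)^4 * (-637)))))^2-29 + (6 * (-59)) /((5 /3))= -7870800978259042107107 /32607682112919246080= -241.38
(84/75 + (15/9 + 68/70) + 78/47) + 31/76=10924681/1875300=5.83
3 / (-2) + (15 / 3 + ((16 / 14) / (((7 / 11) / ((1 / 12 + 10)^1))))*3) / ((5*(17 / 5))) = 195 / 98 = 1.99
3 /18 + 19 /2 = 29 /3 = 9.67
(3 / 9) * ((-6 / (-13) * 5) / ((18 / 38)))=190 / 117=1.62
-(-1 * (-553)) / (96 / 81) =-466.59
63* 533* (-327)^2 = 3590568891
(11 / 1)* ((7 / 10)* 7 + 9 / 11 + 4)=1069 / 10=106.90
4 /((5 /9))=36 /5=7.20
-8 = -8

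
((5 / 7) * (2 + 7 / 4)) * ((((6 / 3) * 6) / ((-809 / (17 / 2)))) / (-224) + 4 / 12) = 2269025 / 2537024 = 0.89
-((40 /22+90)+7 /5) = -5127 /55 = -93.22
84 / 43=1.95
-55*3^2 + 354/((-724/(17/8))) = -1436529/2896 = -496.04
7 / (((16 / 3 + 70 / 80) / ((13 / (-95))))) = -2184 / 14155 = -0.15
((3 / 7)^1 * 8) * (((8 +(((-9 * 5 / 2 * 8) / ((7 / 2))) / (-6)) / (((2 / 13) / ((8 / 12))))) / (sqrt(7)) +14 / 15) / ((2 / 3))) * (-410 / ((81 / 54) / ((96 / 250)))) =-29850624 * sqrt(7) / 8575 - 62976 / 125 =-9713.99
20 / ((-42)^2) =5 / 441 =0.01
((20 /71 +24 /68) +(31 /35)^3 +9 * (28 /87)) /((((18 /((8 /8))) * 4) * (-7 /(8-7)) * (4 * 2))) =-2114070041 /2017012872000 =-0.00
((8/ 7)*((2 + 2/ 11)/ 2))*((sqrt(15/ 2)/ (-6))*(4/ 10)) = -0.23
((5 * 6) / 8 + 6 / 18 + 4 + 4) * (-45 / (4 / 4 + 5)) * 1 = -725 / 8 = -90.62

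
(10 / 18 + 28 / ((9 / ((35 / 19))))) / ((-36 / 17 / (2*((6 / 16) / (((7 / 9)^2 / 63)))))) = -493425 / 2128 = -231.87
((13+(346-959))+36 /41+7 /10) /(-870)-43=-15092747 /356700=-42.31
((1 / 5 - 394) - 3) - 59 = -2279 / 5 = -455.80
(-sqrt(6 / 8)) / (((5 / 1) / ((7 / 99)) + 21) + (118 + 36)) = -7 * sqrt(3) / 3440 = -0.00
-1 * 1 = -1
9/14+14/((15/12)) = 829/70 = 11.84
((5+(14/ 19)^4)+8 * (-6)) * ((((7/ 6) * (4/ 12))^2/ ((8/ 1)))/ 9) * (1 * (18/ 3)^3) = -90901321/ 4691556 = -19.38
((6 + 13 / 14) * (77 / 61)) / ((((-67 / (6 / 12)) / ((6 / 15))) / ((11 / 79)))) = -0.00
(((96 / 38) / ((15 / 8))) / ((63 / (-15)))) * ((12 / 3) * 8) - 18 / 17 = -11.32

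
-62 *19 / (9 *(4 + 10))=-589 / 63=-9.35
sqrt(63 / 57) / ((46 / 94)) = 47 *sqrt(399) / 437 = 2.15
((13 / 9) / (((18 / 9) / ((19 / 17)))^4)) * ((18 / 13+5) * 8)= 10816643 / 1503378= 7.19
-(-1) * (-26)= -26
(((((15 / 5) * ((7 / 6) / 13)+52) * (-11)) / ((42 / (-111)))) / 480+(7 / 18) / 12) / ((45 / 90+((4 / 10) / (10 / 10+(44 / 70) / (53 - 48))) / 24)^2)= 195169568393 / 16173491880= 12.07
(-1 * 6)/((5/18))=-108/5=-21.60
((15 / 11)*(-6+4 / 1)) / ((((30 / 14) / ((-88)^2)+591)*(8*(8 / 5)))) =-3850 / 10678981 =-0.00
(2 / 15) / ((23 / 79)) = 158 / 345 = 0.46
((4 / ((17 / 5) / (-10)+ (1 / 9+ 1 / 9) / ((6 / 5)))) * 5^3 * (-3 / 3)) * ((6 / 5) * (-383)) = -310230000 / 209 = -1484354.07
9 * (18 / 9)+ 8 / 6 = 58 / 3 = 19.33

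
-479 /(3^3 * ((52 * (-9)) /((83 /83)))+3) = 479 /12633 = 0.04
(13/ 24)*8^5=53248/ 3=17749.33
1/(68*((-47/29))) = -29/3196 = -0.01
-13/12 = -1.08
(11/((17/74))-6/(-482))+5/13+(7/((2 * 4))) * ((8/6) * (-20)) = 3985960/159783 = 24.95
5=5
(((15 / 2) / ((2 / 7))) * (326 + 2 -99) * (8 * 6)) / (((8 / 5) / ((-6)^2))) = 6492150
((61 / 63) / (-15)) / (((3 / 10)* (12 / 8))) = -244 / 1701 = -0.14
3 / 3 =1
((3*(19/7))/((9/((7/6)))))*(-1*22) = -209/9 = -23.22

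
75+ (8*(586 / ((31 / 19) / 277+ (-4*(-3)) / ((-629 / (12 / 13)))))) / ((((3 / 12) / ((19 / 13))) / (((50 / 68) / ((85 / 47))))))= -1630308867233 / 1714909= -950667.86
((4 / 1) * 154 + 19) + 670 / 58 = 18750 / 29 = 646.55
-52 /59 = -0.88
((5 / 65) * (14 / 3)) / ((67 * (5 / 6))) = 28 / 4355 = 0.01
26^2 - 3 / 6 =1351 / 2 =675.50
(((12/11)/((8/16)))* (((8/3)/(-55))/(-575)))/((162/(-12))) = -128/9392625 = -0.00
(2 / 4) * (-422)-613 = -824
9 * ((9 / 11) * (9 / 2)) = 729 / 22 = 33.14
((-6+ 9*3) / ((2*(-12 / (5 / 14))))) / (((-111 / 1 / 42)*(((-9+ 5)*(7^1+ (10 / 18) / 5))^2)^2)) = 0.00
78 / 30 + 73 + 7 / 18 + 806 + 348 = 110699 / 90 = 1229.99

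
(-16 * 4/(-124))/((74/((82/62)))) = 0.01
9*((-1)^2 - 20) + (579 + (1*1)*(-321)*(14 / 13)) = 810 / 13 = 62.31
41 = 41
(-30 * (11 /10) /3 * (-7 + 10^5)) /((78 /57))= -803789.88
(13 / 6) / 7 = 13 / 42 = 0.31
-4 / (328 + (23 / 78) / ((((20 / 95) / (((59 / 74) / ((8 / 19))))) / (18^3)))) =-30784 / 121564399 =-0.00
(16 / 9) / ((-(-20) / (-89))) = -356 / 45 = -7.91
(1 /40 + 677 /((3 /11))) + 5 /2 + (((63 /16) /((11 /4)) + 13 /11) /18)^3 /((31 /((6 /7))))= 223231604680247 /89836750080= 2484.86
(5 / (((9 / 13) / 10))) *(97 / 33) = 63050 / 297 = 212.29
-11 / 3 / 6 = -11 / 18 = -0.61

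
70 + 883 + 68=1021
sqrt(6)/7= 0.35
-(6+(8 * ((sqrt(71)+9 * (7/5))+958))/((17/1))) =-39334/85-8 * sqrt(71)/17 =-466.72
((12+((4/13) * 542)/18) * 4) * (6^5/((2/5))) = 21496320/13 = 1653563.08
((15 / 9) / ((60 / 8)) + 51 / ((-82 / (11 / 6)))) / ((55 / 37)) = -10027 / 16236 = -0.62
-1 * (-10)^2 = -100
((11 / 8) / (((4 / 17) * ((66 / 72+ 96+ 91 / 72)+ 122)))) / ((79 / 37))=0.01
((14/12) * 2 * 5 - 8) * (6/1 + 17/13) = 1045/39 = 26.79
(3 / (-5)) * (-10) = 6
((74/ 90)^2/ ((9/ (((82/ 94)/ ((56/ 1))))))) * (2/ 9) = 56129/ 215856900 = 0.00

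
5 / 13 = 0.38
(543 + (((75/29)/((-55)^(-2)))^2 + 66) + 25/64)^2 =10852134451813266019625281/2897022976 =3745960781711544.84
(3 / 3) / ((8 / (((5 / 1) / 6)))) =0.10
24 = 24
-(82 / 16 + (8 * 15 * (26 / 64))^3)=-7415203 / 64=-115862.55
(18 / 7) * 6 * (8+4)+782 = 6770 / 7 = 967.14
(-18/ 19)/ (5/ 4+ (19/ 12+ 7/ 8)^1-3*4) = 432/ 3781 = 0.11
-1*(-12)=12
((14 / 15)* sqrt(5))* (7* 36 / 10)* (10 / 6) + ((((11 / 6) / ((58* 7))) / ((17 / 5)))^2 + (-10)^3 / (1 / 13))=-22294398668975 / 1714953744 + 196* sqrt(5) / 5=-12912.35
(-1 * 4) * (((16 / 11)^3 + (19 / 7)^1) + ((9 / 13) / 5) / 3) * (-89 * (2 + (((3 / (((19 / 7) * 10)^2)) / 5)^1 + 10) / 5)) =1135940060487528 / 136639628125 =8313.40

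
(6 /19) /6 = 1 /19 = 0.05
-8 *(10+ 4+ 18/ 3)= -160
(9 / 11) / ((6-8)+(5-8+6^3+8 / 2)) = 9 / 2365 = 0.00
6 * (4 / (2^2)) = 6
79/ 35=2.26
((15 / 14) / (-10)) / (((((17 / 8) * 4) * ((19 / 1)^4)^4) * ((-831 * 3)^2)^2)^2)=-1 / 83708216054529139668268835387695316436883477359157058806400173092248301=-0.00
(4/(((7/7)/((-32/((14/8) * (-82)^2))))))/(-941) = 128/11072747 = 0.00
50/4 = 25/2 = 12.50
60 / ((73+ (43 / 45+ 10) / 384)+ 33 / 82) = 42508800 / 52024373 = 0.82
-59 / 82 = -0.72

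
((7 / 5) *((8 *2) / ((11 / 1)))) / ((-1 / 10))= -224 / 11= -20.36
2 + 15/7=29/7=4.14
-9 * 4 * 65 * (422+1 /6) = -987870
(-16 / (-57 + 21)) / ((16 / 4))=1 / 9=0.11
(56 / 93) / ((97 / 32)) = 1792 / 9021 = 0.20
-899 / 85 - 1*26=-3109 / 85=-36.58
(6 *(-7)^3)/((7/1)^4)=-6/7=-0.86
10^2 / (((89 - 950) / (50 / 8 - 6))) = -25 / 861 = -0.03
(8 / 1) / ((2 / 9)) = 36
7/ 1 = 7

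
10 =10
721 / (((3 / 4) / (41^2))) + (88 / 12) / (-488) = 1182912965 / 732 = 1616001.32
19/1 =19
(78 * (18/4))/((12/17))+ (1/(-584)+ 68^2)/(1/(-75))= -202240731/584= -346302.62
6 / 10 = 3 / 5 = 0.60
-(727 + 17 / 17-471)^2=-66049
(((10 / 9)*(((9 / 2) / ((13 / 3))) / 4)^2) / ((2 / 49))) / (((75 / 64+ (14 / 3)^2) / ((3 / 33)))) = 178605 / 24574121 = 0.01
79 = 79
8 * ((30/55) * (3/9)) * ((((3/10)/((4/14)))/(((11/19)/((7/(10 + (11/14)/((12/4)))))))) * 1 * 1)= 469224/260755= 1.80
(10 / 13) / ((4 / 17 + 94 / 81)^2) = 9480645 / 24011546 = 0.39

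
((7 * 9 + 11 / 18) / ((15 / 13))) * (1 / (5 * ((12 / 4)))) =2977 / 810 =3.68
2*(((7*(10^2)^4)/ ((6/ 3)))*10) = 7000000000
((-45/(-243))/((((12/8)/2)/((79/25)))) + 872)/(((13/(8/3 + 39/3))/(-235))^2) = 8624250605780/123201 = 70001465.94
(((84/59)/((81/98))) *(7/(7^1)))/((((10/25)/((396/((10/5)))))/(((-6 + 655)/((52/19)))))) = 7885570/39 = 202194.10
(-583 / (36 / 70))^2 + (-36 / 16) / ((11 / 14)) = 4579994069 / 3564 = 1285071.29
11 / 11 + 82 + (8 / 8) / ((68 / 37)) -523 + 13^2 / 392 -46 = -485.02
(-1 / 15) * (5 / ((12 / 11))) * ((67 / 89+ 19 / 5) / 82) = -11143 / 656820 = -0.02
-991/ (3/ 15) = -4955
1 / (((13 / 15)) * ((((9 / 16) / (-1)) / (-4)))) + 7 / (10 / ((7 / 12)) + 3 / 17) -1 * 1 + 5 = 337841 / 26793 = 12.61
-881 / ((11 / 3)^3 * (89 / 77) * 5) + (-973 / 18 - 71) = -124202257 / 969210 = -128.15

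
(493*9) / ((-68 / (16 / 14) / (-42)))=3132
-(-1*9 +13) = -4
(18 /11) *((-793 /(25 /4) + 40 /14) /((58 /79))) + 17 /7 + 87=-10439194 /55825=-187.00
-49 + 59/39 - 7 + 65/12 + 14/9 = -47.51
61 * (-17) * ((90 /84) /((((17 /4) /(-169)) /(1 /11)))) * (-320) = -98966400 /77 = -1285277.92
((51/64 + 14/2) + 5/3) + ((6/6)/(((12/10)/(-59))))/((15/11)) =-15317/576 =-26.59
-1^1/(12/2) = -1/6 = -0.17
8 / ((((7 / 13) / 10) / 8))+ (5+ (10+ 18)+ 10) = 8621 / 7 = 1231.57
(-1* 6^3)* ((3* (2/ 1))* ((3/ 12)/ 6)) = -54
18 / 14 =9 / 7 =1.29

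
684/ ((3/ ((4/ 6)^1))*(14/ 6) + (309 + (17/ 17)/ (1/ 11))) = 1368/ 661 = 2.07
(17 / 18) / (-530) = -17 / 9540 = -0.00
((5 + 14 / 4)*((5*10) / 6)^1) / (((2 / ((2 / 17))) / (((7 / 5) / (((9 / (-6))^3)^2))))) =1120 / 2187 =0.51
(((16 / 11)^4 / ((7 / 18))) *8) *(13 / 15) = 40894464 / 512435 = 79.80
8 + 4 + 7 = 19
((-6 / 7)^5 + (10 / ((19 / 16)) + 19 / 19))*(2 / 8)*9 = 25746381 / 1277332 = 20.16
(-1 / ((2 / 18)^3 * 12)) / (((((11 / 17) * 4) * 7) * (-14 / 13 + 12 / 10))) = -27.24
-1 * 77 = -77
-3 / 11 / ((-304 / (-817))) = -129 / 176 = -0.73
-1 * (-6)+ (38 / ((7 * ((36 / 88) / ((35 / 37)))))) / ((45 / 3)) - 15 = -8155 / 999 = -8.16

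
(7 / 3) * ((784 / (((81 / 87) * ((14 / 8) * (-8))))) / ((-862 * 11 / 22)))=11368 / 34911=0.33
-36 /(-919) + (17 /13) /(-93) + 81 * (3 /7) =270185560 /7777497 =34.74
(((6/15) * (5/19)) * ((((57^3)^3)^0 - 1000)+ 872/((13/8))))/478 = -6011/59033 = -0.10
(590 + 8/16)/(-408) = -1181/816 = -1.45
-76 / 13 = -5.85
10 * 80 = 800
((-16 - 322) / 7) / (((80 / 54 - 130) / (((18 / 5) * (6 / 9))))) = 54756 / 60725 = 0.90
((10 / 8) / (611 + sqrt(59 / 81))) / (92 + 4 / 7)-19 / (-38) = 483844457 / 967646144-35 * sqrt(59) / 8708815296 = 0.50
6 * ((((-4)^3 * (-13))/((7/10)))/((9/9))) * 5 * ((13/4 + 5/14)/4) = 1575600/49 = 32155.10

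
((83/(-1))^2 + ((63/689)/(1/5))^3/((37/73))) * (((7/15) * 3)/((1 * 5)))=1928.97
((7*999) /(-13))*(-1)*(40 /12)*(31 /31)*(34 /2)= 30482.31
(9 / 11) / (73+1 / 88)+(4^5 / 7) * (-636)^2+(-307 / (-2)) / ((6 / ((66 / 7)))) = 760363123519 / 12850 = 59172227.51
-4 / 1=-4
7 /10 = 0.70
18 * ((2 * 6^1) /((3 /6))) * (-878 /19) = -379296 /19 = -19962.95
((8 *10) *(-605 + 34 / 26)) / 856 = -56.42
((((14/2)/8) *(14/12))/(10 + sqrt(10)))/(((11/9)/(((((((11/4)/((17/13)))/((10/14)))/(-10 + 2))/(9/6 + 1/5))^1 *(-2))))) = 4459/110976-4459 *sqrt(10)/1109760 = 0.03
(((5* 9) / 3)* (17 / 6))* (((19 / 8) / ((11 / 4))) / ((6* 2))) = 1615 / 528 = 3.06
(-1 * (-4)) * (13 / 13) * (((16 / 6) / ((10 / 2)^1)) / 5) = 32 / 75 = 0.43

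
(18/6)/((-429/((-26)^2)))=-52/11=-4.73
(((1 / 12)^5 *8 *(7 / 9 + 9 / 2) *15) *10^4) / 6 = 296875 / 69984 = 4.24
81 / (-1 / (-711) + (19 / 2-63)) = -115182 / 76075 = -1.51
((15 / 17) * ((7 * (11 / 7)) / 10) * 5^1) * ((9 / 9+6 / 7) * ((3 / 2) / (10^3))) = 1287 / 95200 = 0.01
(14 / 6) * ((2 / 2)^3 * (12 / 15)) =28 / 15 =1.87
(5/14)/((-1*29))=-5/406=-0.01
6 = 6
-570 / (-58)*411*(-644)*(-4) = 10404819.31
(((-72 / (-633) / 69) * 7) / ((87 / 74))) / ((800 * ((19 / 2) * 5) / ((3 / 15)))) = 259 / 5013755625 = 0.00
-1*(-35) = 35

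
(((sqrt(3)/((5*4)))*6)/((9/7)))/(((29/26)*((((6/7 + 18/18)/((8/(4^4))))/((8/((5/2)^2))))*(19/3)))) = 49*sqrt(3)/68875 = 0.00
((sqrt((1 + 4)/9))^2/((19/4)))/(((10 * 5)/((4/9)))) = 8/7695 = 0.00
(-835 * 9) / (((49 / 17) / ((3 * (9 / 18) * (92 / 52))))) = -8815095 / 1274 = -6919.23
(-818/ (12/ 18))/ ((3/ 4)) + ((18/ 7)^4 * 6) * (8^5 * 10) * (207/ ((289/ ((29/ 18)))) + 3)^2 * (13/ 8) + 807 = 201315210919811/ 83521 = 2410354412.90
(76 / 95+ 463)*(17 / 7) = 39423 / 35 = 1126.37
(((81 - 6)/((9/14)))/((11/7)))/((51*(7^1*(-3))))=-0.07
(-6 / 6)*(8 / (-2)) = 4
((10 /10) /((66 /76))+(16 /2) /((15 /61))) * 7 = 38906 /165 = 235.79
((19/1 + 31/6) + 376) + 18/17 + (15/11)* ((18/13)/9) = 5855335/14586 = 401.44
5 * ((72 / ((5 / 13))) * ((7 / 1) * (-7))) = -45864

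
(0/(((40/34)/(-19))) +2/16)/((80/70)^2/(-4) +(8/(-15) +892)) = 735/5239904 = 0.00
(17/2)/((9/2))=17/9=1.89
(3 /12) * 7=7 /4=1.75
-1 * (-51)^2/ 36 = -72.25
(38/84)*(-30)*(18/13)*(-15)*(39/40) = 7695/28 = 274.82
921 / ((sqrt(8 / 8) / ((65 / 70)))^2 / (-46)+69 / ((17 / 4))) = 60858759 / 1071146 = 56.82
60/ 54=10/ 9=1.11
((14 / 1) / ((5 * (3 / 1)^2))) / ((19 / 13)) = 182 / 855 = 0.21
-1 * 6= -6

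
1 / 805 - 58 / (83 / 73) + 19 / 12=-39629959 / 801780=-49.43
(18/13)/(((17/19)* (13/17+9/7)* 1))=1197/1586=0.75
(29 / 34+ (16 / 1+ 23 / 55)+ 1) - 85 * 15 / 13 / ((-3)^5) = 36772601 / 1969110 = 18.67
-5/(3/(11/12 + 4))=-295/36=-8.19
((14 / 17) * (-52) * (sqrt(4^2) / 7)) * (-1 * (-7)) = -171.29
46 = 46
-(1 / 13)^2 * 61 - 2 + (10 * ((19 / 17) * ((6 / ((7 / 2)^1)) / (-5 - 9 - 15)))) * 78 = -31431909 / 583219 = -53.89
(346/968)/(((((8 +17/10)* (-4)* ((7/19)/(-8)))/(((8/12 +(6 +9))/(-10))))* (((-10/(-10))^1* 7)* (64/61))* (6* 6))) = -9423829/7950362112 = -0.00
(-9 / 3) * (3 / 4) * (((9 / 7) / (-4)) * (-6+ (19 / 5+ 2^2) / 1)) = 729 / 560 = 1.30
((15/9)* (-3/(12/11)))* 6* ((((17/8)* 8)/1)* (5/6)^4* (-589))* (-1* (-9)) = 344196875/288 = 1195128.04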